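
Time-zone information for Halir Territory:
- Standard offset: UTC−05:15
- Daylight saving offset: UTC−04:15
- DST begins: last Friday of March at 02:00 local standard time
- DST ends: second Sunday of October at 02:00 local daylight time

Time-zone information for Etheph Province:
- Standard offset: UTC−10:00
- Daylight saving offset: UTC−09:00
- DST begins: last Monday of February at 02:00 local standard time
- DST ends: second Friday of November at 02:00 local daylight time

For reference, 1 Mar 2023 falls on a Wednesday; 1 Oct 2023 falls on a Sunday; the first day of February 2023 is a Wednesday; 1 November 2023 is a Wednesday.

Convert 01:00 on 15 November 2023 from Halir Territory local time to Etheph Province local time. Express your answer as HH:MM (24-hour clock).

20:15

1 March 2023 is a Wednesday, so Fridays fall on 3, 10, 17, 24, 31; the last is March 31.
1 October 2023 is a Sunday, so the first Sunday is October 1 and the second is October 8.
Daylight saving runs 31 March – 8 October; 15 November 2023 is outside that window, so Halir Territory is on standard time at UTC−05:15.
01:00 Halir Territory + 5h15m = 06:15 UTC.
1 February 2023 is a Wednesday, so Mondays fall on 6, 13, 20, 27; the last is February 27.
1 November 2023 is a Wednesday, so the first Friday is November 3 and the second is November 10.
At the standard offset (UTC−10:00), 06:15 UTC − 10h = 20:15 Etheph Province standard time (rolling into the previous day, 14 November 2023).
The standard-time date in Etheph Province, 14 November 2023, is outside the daylight-saving period (27 February – 10 November), so Etheph Province is on standard time, UTC−10:00.
06:15 UTC − 10h = 20:15 Etheph Province (rolling into the previous day, 14 November 2023).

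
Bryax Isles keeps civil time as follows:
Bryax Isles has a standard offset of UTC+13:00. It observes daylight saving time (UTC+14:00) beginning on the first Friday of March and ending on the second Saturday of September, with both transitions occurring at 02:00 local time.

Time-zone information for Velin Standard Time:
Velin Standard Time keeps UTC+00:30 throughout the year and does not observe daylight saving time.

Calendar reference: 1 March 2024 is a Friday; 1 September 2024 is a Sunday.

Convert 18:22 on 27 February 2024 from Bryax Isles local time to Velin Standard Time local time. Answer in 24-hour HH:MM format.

1 March 2024 is a Friday, so the first Friday is March 1.
1 September 2024 is a Sunday, so the first Saturday is September 7 and the second is September 14.
27 February 2024 is outside the daylight-saving period (1 March – 14 September), so Bryax Isles is on standard time, UTC+13:00.
18:22 Bryax Isles − 13h = 05:22 UTC.
Velin Standard Time stays on UTC+00:30 all year.
05:22 UTC + 0h30m = 05:52 Velin Standard Time.

05:52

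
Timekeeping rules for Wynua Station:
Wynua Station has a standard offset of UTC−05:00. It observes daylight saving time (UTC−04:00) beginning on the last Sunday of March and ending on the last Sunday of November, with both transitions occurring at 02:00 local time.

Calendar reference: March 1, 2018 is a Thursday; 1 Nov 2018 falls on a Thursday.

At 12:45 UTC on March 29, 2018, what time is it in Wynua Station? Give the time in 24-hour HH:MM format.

1 March 2018 is a Thursday, so Sundays fall on 4, 11, 18, 25; the last is March 25.
1 November 2018 is a Thursday, so Sundays fall on 4, 11, 18, 25; the last is November 25.
At the standard offset (UTC−05:00), 12:45 UTC − 5h = 07:45 Wynua Station standard time.
Daylight saving runs 25 March – 25 November; the standard-time date in Wynua Station, March 29, 2018, is inside that window, so Wynua Station is at UTC−04:00.
12:45 UTC − 4h = 08:45 local.

08:45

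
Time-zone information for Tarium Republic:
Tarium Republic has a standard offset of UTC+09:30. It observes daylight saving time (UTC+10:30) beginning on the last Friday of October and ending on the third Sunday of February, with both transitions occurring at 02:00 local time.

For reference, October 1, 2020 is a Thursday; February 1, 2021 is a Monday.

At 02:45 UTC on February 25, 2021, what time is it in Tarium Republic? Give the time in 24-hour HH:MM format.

1 October 2020 is a Thursday, so Fridays fall on 2, 9, 16, 23, 30; the last is October 30.
1 February 2021 is a Monday, so the first Sunday is February 7 and the third is February 21.
At the standard offset (UTC+09:30), 02:45 UTC + 9h30m = 12:15 Tarium Republic standard time.
Daylight saving runs 30 October 2020 – 21 February 2021; the standard-time date in Tarium Republic, February 25, 2021, is outside that window, so Tarium Republic is on standard time at UTC+09:30.
02:45 UTC + 9h30m = 12:15 local.

12:15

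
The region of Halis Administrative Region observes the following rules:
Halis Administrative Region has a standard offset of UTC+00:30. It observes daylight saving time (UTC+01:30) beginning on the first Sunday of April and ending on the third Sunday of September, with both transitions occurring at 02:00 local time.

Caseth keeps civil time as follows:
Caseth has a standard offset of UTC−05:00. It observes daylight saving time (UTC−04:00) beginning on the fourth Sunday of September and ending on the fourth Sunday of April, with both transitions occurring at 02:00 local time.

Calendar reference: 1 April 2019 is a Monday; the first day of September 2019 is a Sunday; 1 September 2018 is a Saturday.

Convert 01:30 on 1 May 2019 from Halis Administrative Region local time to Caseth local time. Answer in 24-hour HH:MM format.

19:00

1 April 2019 is a Monday, so the first Sunday is April 7.
1 September 2019 is a Sunday, so the first Sunday is September 1 and the third is September 15.
1 May 2019 lies within the daylight-saving period (7 April – 15 September), so Halis Administrative Region is on daylight time, UTC+01:30.
01:30 Halis Administrative Region − 1h30m = 00:00 UTC.
1 September 2018 is a Saturday, so the first Sunday is September 2 and the fourth is September 23.
1 April 2019 is a Monday, so the first Sunday is April 7 and the fourth is April 28.
At the standard offset (UTC−05:00), 00:00 UTC − 5h = 19:00 Caseth standard time (rolling into the previous day, 30 April 2019).
The standard-time date in Caseth, 30 April 2019, is outside the daylight-saving period (23 September 2018 – 28 April 2019), so Caseth is on standard time, UTC−05:00.
00:00 UTC − 5h = 19:00 Caseth (rolling into the previous day, 30 April 2019).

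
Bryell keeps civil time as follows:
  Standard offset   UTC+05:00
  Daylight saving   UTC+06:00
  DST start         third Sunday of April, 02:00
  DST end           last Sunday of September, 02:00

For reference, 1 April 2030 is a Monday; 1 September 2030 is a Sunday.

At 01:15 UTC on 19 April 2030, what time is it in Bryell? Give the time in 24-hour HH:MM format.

06:15

1 April 2030 is a Monday, so the first Sunday is April 7 and the third is April 21.
1 September 2030 is a Sunday, so Sundays fall on 1, 8, 15, 22, 29; the last is September 29.
At the standard offset (UTC+05:00), 01:15 UTC + 5h = 06:15 Bryell standard time.
The standard-time date in Bryell, 19 April 2030, is outside the daylight-saving period (21 April – 29 September), so Bryell is on standard time, UTC+05:00.
01:15 UTC + 5h = 06:15 local.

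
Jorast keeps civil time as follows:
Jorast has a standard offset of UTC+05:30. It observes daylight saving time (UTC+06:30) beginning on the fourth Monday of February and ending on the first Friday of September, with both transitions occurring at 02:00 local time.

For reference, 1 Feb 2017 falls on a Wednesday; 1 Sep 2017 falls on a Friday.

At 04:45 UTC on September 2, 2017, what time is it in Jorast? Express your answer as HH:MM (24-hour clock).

10:15

1 February 2017 is a Wednesday, so the first Monday is February 6 and the fourth is February 27.
1 September 2017 is a Friday, so the first Friday is September 1.
At the standard offset (UTC+05:30), 04:45 UTC + 5h30m = 10:15 Jorast standard time.
The standard-time date in Jorast, September 2, 2017, is outside the daylight-saving period (27 February – 1 September), so Jorast is on standard time, UTC+05:30.
04:45 UTC + 5h30m = 10:15 local.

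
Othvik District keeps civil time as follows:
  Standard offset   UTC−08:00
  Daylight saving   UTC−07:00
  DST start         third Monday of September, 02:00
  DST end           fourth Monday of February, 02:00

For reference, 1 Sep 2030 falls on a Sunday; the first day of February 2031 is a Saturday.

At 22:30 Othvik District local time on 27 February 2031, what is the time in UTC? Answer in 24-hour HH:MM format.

1 September 2030 is a Sunday, so the first Monday is September 2 and the third is September 16.
1 February 2031 is a Saturday, so the first Monday is February 3 and the fourth is February 24.
27 February 2031 is outside the daylight-saving period (16 September 2030 – 24 February 2031), so Othvik District is on standard time, UTC−08:00.
22:30 local + 8h = 06:30 UTC (rolling into the next day, 28 February 2031).

06:30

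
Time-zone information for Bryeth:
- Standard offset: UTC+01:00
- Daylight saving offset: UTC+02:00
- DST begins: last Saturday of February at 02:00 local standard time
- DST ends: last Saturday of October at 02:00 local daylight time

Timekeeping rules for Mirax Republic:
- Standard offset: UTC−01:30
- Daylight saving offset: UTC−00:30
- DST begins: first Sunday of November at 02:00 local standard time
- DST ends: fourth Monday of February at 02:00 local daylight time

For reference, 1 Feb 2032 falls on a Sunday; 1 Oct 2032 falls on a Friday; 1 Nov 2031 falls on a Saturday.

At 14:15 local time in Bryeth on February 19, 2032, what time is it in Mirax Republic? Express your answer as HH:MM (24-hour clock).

1 February 2032 is a Sunday, so Saturdays fall on 7, 14, 21, 28; the last is February 28.
1 October 2032 is a Friday, so Saturdays fall on 2, 9, 16, 23, 30; the last is October 30.
February 19, 2032 is outside the daylight-saving period (28 February – 30 October), so Bryeth is on standard time, UTC+01:00.
14:15 Bryeth − 1h = 13:15 UTC.
1 November 2031 is a Saturday, so the first Sunday is November 2.
1 February 2032 is a Sunday, so the first Monday is February 2 and the fourth is February 23.
At the standard offset (UTC−01:30), 13:15 UTC − 1h30m = 11:45 Mirax Republic standard time.
The standard-time date in Mirax Republic, February 19, 2032, falls between 2 November 2031 and 23 February 2032, so daylight saving is in effect and Mirax Republic is at UTC−00:30.
13:15 UTC − 0h30m = 12:45 Mirax Republic.

12:45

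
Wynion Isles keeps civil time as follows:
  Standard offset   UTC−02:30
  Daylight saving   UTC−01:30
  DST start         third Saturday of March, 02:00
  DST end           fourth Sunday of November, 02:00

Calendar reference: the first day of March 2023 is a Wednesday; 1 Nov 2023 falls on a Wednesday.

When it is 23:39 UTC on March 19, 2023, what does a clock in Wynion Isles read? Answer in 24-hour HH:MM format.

1 March 2023 is a Wednesday, so the first Saturday is March 4 and the third is March 18.
1 November 2023 is a Wednesday, so the first Sunday is November 5 and the fourth is November 26.
At the standard offset (UTC−02:30), 23:39 UTC − 2h30m = 21:09 Wynion Isles standard time.
Daylight saving runs 18 March – 26 November; the standard-time date in Wynion Isles, March 19, 2023, is inside that window, so Wynion Isles is at UTC−01:30.
23:39 UTC − 1h30m = 22:09 local.

22:09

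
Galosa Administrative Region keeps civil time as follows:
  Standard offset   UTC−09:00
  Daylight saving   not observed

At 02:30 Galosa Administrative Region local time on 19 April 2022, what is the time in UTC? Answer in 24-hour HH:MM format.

11:30

Galosa Administrative Region stays on UTC−09:00 all year.
02:30 local + 9h = 11:30 UTC.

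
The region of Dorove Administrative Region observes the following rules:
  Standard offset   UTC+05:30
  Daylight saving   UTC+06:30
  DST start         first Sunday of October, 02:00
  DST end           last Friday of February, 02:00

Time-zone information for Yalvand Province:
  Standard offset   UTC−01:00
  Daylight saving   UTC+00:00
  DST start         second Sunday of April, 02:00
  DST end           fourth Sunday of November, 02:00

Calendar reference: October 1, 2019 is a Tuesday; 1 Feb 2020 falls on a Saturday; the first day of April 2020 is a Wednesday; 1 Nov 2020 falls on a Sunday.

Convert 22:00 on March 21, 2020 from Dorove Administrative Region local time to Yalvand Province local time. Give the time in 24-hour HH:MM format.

15:30

1 October 2019 is a Tuesday, so the first Sunday is October 6.
1 February 2020 is a Saturday, so Fridays fall on 7, 14, 21, 28; the last is February 28.
Daylight saving runs 6 October 2019 – 28 February 2020; March 21, 2020 is outside that window, so Dorove Administrative Region is on standard time at UTC+05:30.
22:00 Dorove Administrative Region − 5h30m = 16:30 UTC.
1 April 2020 is a Wednesday, so the first Sunday is April 5 and the second is April 12.
1 November 2020 is a Sunday, so the first Sunday is November 1 and the fourth is November 22.
At the standard offset (UTC−01:00), 16:30 UTC − 1h = 15:30 Yalvand Province standard time.
Daylight saving runs 12 April – 22 November; the standard-time date in Yalvand Province, March 21, 2020, is outside that window, so Yalvand Province is on standard time at UTC−01:00.
16:30 UTC − 1h = 15:30 Yalvand Province.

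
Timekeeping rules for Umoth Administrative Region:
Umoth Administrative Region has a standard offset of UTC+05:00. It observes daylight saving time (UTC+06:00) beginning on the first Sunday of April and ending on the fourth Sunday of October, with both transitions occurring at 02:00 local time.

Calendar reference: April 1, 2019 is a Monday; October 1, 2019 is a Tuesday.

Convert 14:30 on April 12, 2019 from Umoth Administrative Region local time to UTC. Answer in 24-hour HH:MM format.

08:30

1 April 2019 is a Monday, so the first Sunday is April 7.
1 October 2019 is a Tuesday, so the first Sunday is October 6 and the fourth is October 27.
Daylight saving runs 7 April – 27 October; April 12, 2019 is inside that window, so Umoth Administrative Region is at UTC+06:00.
14:30 local − 6h = 08:30 UTC.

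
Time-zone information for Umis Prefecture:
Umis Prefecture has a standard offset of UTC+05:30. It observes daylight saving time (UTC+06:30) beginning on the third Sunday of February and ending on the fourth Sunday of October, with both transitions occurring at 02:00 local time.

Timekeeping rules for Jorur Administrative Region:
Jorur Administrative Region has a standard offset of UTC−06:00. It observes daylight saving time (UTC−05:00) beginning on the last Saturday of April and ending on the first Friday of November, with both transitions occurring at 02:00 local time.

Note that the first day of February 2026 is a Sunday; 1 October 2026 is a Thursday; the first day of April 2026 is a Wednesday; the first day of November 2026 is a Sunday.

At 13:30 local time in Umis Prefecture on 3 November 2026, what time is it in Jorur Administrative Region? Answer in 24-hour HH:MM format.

03:00

1 February 2026 is a Sunday, so the first Sunday is February 1 and the third is February 15.
1 October 2026 is a Thursday, so the first Sunday is October 4 and the fourth is October 25.
3 November 2026 does not fall between 15 February and 25 October, so daylight saving is not in effect and Umis Prefecture is at UTC+05:30.
13:30 Umis Prefecture − 5h30m = 08:00 UTC.
1 April 2026 is a Wednesday, so Saturdays fall on 4, 11, 18, 25; the last is April 25.
1 November 2026 is a Sunday, so the first Friday is November 6.
At the standard offset (UTC−06:00), 08:00 UTC − 6h = 02:00 Jorur Administrative Region standard time.
Daylight saving runs 25 April – 6 November; the standard-time date in Jorur Administrative Region, 3 November 2026, is inside that window, so Jorur Administrative Region is at UTC−05:00.
08:00 UTC − 5h = 03:00 Jorur Administrative Region.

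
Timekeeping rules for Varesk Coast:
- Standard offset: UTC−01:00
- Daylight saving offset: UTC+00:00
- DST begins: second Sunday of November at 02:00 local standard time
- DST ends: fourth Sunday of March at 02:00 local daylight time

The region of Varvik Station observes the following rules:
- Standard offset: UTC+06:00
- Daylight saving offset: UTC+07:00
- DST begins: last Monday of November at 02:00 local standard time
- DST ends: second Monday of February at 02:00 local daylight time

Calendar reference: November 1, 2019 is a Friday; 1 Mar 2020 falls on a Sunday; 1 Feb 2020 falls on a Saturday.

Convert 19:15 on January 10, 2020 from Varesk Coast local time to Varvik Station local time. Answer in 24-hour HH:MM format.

02:15

1 November 2019 is a Friday, so the first Sunday is November 3 and the second is November 10.
1 March 2020 is a Sunday, so the first Sunday is March 1 and the fourth is March 22.
January 10, 2020 falls between 10 November 2019 and 22 March 2020, so daylight saving is in effect and Varesk Coast is at UTC+00:00.
19:15 Varesk Coast − 0h = 19:15 UTC.
1 November 2019 is a Friday, so Mondays fall on 4, 11, 18, 25; the last is November 25.
1 February 2020 is a Saturday, so the first Monday is February 3 and the second is February 10.
At the standard offset (UTC+06:00), 19:15 UTC + 6h = 01:15 Varvik Station standard time (rolling into the next day, 11 January 2020).
The standard-time date in Varvik Station, January 11, 2020, falls between 25 November 2019 and 10 February 2020, so daylight saving is in effect and Varvik Station is at UTC+07:00.
19:15 UTC + 7h = 02:15 Varvik Station (rolling into the next day, 11 January 2020).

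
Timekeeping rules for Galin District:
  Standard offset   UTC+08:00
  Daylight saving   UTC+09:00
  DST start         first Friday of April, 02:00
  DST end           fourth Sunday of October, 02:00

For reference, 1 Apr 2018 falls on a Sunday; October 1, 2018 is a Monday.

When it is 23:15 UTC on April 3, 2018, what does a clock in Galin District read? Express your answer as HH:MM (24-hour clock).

07:15

1 April 2018 is a Sunday, so the first Friday is April 6.
1 October 2018 is a Monday, so the first Sunday is October 7 and the fourth is October 28.
At the standard offset (UTC+08:00), 23:15 UTC + 8h = 07:15 Galin District standard time (rolling into the next day, 4 April 2018).
The standard-time date in Galin District, April 4, 2018, is outside the daylight-saving period (6 April – 28 October), so Galin District is on standard time, UTC+08:00.
23:15 UTC + 8h = 07:15 local (rolling into the next day, 4 April 2018).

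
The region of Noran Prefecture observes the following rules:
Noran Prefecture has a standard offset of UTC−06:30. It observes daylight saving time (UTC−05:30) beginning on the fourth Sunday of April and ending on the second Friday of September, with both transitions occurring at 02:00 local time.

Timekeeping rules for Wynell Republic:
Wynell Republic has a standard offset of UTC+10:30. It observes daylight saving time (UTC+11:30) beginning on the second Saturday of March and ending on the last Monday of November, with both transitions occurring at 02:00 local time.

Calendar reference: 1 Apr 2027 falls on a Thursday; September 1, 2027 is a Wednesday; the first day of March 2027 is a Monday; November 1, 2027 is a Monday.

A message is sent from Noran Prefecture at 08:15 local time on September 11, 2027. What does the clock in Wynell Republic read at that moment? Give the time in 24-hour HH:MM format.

02:15

1 April 2027 is a Thursday, so the first Sunday is April 4 and the fourth is April 25.
1 September 2027 is a Wednesday, so the first Friday is September 3 and the second is September 10.
September 11, 2027 does not fall between 25 April and 10 September, so daylight saving is not in effect and Noran Prefecture is at UTC−06:30.
08:15 Noran Prefecture + 6h30m = 14:45 UTC.
1 March 2027 is a Monday, so the first Saturday is March 6 and the second is March 13.
1 November 2027 is a Monday, so Mondays fall on 1, 8, 15, 22, 29; the last is November 29.
At the standard offset (UTC+10:30), 14:45 UTC + 10h30m = 01:15 Wynell Republic standard time (rolling into the next day, 12 September 2027).
Daylight saving runs 13 March – 29 November; the standard-time date in Wynell Republic, September 12, 2027, is inside that window, so Wynell Republic is at UTC+11:30.
14:45 UTC + 11h30m = 02:15 Wynell Republic (rolling into the next day, 12 September 2027).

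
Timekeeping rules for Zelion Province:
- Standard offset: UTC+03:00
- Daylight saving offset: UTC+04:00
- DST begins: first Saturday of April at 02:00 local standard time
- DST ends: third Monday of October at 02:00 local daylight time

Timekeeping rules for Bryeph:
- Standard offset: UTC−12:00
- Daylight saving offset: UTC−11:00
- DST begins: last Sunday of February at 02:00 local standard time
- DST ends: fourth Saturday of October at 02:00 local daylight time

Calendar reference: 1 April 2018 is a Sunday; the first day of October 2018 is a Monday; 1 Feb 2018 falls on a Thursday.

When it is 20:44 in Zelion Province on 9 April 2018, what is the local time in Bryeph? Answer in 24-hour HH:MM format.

05:44

1 April 2018 is a Sunday, so the first Saturday is April 7.
1 October 2018 is a Monday, so the first Monday is October 1 and the third is October 15.
9 April 2018 falls between 7 April and 15 October, so daylight saving is in effect and Zelion Province is at UTC+04:00.
20:44 Zelion Province − 4h = 16:44 UTC.
1 February 2018 is a Thursday, so Sundays fall on 4, 11, 18, 25; the last is February 25.
1 October 2018 is a Monday, so the first Saturday is October 6 and the fourth is October 27.
At the standard offset (UTC−12:00), 16:44 UTC − 12h = 04:44 Bryeph standard time.
The standard-time date in Bryeph, 9 April 2018, lies within the daylight-saving period (25 February – 27 October), so Bryeph is on daylight time, UTC−11:00.
16:44 UTC − 11h = 05:44 Bryeph.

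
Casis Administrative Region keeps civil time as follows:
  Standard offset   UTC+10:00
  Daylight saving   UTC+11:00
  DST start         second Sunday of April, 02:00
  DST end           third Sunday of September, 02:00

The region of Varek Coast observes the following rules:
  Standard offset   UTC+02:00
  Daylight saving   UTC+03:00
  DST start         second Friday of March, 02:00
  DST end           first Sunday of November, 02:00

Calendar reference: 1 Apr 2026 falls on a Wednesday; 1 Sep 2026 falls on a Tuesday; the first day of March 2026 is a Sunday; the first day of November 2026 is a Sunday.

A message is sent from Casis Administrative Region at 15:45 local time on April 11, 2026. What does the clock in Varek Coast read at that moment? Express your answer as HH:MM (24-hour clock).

08:45

1 April 2026 is a Wednesday, so the first Sunday is April 5 and the second is April 12.
1 September 2026 is a Tuesday, so the first Sunday is September 6 and the third is September 20.
April 11, 2026 is outside the daylight-saving period (12 April – 20 September), so Casis Administrative Region is on standard time, UTC+10:00.
15:45 Casis Administrative Region − 10h = 05:45 UTC.
1 March 2026 is a Sunday, so the first Friday is March 6 and the second is March 13.
1 November 2026 is a Sunday, so the first Sunday is November 1.
At the standard offset (UTC+02:00), 05:45 UTC + 2h = 07:45 Varek Coast standard time.
The standard-time date in Varek Coast, April 11, 2026, falls between 13 March and 1 November, so daylight saving is in effect and Varek Coast is at UTC+03:00.
05:45 UTC + 3h = 08:45 Varek Coast.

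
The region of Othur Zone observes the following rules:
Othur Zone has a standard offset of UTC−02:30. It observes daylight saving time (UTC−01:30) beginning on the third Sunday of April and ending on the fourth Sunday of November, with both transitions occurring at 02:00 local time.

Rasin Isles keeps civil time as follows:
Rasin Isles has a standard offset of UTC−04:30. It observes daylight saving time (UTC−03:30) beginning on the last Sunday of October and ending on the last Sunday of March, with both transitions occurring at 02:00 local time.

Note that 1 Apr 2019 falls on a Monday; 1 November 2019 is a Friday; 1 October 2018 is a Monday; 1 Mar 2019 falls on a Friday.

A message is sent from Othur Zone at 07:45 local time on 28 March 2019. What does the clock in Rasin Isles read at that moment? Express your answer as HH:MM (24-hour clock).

1 April 2019 is a Monday, so the first Sunday is April 7 and the third is April 21.
1 November 2019 is a Friday, so the first Sunday is November 3 and the fourth is November 24.
28 March 2019 is outside the daylight-saving period (21 April – 24 November), so Othur Zone is on standard time, UTC−02:30.
07:45 Othur Zone + 2h30m = 10:15 UTC.
1 October 2018 is a Monday, so Sundays fall on 7, 14, 21, 28; the last is October 28.
1 March 2019 is a Friday, so Sundays fall on 3, 10, 17, 24, 31; the last is March 31.
At the standard offset (UTC−04:30), 10:15 UTC − 4h30m = 05:45 Rasin Isles standard time.
The standard-time date in Rasin Isles, 28 March 2019, falls between 28 October 2018 and 31 March 2019, so daylight saving is in effect and Rasin Isles is at UTC−03:30.
10:15 UTC − 3h30m = 06:45 Rasin Isles.

06:45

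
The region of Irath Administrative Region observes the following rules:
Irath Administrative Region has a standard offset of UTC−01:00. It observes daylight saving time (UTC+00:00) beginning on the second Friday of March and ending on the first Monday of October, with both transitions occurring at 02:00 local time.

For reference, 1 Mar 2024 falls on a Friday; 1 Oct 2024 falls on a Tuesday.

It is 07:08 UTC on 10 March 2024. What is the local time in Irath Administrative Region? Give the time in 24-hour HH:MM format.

07:08

1 March 2024 is a Friday, so the first Friday is March 1 and the second is March 8.
1 October 2024 is a Tuesday, so the first Monday is October 7.
At the standard offset (UTC−01:00), 07:08 UTC − 1h = 06:08 Irath Administrative Region standard time.
The standard-time date in Irath Administrative Region, 10 March 2024, lies within the daylight-saving period (8 March – 7 October), so Irath Administrative Region is on daylight time, UTC+00:00.
07:08 UTC + 0h = 07:08 local.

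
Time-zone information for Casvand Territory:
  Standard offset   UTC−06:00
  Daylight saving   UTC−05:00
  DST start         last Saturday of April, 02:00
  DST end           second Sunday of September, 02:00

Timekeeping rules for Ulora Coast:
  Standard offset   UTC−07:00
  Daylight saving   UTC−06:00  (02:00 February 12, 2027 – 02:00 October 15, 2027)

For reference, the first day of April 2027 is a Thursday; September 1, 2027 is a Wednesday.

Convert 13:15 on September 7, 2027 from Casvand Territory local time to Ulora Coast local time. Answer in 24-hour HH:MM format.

1 April 2027 is a Thursday, so Saturdays fall on 3, 10, 17, 24; the last is April 24.
1 September 2027 is a Wednesday, so the first Sunday is September 5 and the second is September 12.
Daylight saving runs 24 April – 12 September; September 7, 2027 is inside that window, so Casvand Territory is at UTC−05:00.
13:15 Casvand Territory + 5h = 18:15 UTC.
At the standard offset (UTC−07:00), 18:15 UTC − 7h = 11:15 Ulora Coast standard time.
The standard-time date in Ulora Coast, September 7, 2027, falls between 12 February and 15 October, so daylight saving is in effect and Ulora Coast is at UTC−06:00.
18:15 UTC − 6h = 12:15 Ulora Coast.

12:15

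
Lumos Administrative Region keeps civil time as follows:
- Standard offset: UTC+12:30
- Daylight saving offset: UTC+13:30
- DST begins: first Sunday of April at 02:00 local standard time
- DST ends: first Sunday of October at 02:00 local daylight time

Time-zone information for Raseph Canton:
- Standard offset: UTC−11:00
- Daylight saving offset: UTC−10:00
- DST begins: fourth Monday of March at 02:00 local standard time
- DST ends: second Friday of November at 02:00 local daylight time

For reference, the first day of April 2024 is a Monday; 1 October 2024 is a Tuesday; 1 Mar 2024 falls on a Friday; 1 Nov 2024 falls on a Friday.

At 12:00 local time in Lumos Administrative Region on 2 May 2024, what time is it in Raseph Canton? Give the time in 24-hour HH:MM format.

12:30

1 April 2024 is a Monday, so the first Sunday is April 7.
1 October 2024 is a Tuesday, so the first Sunday is October 6.
2 May 2024 falls between 7 April and 6 October, so daylight saving is in effect and Lumos Administrative Region is at UTC+13:30.
12:00 Lumos Administrative Region − 13h30m = 22:30 UTC (rolling into the previous day, 1 May 2024).
1 March 2024 is a Friday, so the first Monday is March 4 and the fourth is March 25.
1 November 2024 is a Friday, so the first Friday is November 1 and the second is November 8.
At the standard offset (UTC−11:00), 22:30 UTC − 11h = 11:30 Raseph Canton standard time.
Daylight saving runs 25 March – 8 November; the standard-time date in Raseph Canton, 1 May 2024, is inside that window, so Raseph Canton is at UTC−10:00.
22:30 UTC − 10h = 12:30 Raseph Canton.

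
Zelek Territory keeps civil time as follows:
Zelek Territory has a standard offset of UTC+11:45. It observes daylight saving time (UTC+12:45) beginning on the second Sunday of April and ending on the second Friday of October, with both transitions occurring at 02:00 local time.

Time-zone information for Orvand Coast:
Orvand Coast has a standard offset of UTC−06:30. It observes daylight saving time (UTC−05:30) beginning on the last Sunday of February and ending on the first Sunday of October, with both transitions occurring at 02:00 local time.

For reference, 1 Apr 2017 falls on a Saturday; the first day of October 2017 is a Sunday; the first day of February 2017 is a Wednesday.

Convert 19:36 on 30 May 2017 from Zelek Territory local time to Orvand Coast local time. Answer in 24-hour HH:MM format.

01:21

1 April 2017 is a Saturday, so the first Sunday is April 2 and the second is April 9.
1 October 2017 is a Sunday, so the first Friday is October 6 and the second is October 13.
30 May 2017 falls between 9 April and 13 October, so daylight saving is in effect and Zelek Territory is at UTC+12:45.
19:36 Zelek Territory − 12h45m = 06:51 UTC.
1 February 2017 is a Wednesday, so Sundays fall on 5, 12, 19, 26; the last is February 26.
1 October 2017 is a Sunday, so the first Sunday is October 1.
At the standard offset (UTC−06:30), 06:51 UTC − 6h30m = 00:21 Orvand Coast standard time.
The standard-time date in Orvand Coast, 30 May 2017, falls between 26 February and 1 October, so daylight saving is in effect and Orvand Coast is at UTC−05:30.
06:51 UTC − 5h30m = 01:21 Orvand Coast.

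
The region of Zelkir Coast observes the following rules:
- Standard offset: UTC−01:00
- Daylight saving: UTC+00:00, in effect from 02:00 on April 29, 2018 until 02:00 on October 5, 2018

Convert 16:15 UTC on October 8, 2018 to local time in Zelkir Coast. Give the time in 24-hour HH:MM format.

At the standard offset (UTC−01:00), 16:15 UTC − 1h = 15:15 Zelkir Coast standard time.
The standard-time date in Zelkir Coast, October 8, 2018, is outside the daylight-saving period (29 April – 5 October), so Zelkir Coast is on standard time, UTC−01:00.
16:15 UTC − 1h = 15:15 local.

15:15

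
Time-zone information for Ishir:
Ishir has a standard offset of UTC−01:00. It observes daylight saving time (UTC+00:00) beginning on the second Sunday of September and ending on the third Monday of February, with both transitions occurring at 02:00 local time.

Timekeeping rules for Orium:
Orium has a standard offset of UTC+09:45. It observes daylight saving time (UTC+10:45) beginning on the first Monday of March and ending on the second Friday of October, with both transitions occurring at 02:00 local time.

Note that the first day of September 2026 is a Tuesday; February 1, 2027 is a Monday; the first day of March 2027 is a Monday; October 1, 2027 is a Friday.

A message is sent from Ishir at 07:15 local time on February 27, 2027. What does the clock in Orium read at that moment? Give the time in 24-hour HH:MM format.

18:00

1 September 2026 is a Tuesday, so the first Sunday is September 6 and the second is September 13.
1 February 2027 is a Monday, so the first Monday is February 1 and the third is February 15.
February 27, 2027 is outside the daylight-saving period (13 September 2026 – 15 February 2027), so Ishir is on standard time, UTC−01:00.
07:15 Ishir + 1h = 08:15 UTC.
1 March 2027 is a Monday, so the first Monday is March 1.
1 October 2027 is a Friday, so the first Friday is October 1 and the second is October 8.
At the standard offset (UTC+09:45), 08:15 UTC + 9h45m = 18:00 Orium standard time.
The standard-time date in Orium, February 27, 2027, is outside the daylight-saving period (1 March – 8 October), so Orium is on standard time, UTC+09:45.
08:15 UTC + 9h45m = 18:00 Orium.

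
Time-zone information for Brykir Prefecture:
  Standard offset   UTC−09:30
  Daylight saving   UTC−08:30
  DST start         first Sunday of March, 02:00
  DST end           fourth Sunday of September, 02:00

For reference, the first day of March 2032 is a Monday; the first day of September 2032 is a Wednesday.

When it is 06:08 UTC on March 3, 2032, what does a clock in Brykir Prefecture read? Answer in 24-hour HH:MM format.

20:38

1 March 2032 is a Monday, so the first Sunday is March 7.
1 September 2032 is a Wednesday, so the first Sunday is September 5 and the fourth is September 26.
At the standard offset (UTC−09:30), 06:08 UTC − 9h30m = 20:38 Brykir Prefecture standard time (rolling into the previous day, 2 March 2032).
The standard-time date in Brykir Prefecture, March 2, 2032, is outside the daylight-saving period (7 March – 26 September), so Brykir Prefecture is on standard time, UTC−09:30.
06:08 UTC − 9h30m = 20:38 local (rolling into the previous day, 2 March 2032).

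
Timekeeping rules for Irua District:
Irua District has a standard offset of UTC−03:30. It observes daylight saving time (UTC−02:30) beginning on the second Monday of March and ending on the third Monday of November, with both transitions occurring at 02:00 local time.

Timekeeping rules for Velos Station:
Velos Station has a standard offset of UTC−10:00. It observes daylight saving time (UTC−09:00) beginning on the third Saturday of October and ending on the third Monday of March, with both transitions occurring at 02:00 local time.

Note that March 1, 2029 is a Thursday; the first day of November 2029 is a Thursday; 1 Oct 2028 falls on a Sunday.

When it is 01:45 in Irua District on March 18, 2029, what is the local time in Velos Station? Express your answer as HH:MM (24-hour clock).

1 March 2029 is a Thursday, so the first Monday is March 5 and the second is March 12.
1 November 2029 is a Thursday, so the first Monday is November 5 and the third is November 19.
March 18, 2029 lies within the daylight-saving period (12 March – 19 November), so Irua District is on daylight time, UTC−02:30.
01:45 Irua District + 2h30m = 04:15 UTC.
1 October 2028 is a Sunday, so the first Saturday is October 7 and the third is October 21.
1 March 2029 is a Thursday, so the first Monday is March 5 and the third is March 19.
At the standard offset (UTC−10:00), 04:15 UTC − 10h = 18:15 Velos Station standard time (rolling into the previous day, 17 March 2029).
The standard-time date in Velos Station, March 17, 2029, falls between 21 October 2028 and 19 March 2029, so daylight saving is in effect and Velos Station is at UTC−09:00.
04:15 UTC − 9h = 19:15 Velos Station (rolling into the previous day, 17 March 2029).

19:15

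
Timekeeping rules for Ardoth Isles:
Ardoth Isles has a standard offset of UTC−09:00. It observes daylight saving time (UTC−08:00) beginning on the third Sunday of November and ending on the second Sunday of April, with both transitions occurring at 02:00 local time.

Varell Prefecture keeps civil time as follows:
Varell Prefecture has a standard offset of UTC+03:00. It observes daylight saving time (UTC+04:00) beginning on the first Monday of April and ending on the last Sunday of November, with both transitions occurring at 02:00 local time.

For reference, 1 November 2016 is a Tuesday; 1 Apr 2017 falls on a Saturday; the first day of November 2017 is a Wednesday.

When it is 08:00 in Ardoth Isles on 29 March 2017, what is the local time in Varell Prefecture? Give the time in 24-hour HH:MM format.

1 November 2016 is a Tuesday, so the first Sunday is November 6 and the third is November 20.
1 April 2017 is a Saturday, so the first Sunday is April 2 and the second is April 9.
29 March 2017 falls between 20 November 2016 and 9 April 2017, so daylight saving is in effect and Ardoth Isles is at UTC−08:00.
08:00 Ardoth Isles + 8h = 16:00 UTC.
1 April 2017 is a Saturday, so the first Monday is April 3.
1 November 2017 is a Wednesday, so Sundays fall on 5, 12, 19, 26; the last is November 26.
At the standard offset (UTC+03:00), 16:00 UTC + 3h = 19:00 Varell Prefecture standard time.
The standard-time date in Varell Prefecture, 29 March 2017, does not fall between 3 April and 26 November, so daylight saving is not in effect and Varell Prefecture is at UTC+03:00.
16:00 UTC + 3h = 19:00 Varell Prefecture.

19:00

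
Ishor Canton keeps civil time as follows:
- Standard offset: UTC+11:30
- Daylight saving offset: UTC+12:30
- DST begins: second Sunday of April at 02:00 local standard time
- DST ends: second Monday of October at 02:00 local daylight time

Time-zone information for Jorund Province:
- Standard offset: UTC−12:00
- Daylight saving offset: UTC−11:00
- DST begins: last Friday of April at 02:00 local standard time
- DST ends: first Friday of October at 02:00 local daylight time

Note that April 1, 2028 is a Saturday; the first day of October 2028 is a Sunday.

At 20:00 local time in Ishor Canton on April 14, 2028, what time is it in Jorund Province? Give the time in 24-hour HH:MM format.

1 April 2028 is a Saturday, so the first Sunday is April 2 and the second is April 9.
1 October 2028 is a Sunday, so the first Monday is October 2 and the second is October 9.
April 14, 2028 lies within the daylight-saving period (9 April – 9 October), so Ishor Canton is on daylight time, UTC+12:30.
20:00 Ishor Canton − 12h30m = 07:30 UTC.
1 April 2028 is a Saturday, so Fridays fall on 7, 14, 21, 28; the last is April 28.
1 October 2028 is a Sunday, so the first Friday is October 6.
At the standard offset (UTC−12:00), 07:30 UTC − 12h = 19:30 Jorund Province standard time (rolling into the previous day, 13 April 2028).
The standard-time date in Jorund Province, April 13, 2028, does not fall between 28 April and 6 October, so daylight saving is not in effect and Jorund Province is at UTC−12:00.
07:30 UTC − 12h = 19:30 Jorund Province (rolling into the previous day, 13 April 2028).

19:30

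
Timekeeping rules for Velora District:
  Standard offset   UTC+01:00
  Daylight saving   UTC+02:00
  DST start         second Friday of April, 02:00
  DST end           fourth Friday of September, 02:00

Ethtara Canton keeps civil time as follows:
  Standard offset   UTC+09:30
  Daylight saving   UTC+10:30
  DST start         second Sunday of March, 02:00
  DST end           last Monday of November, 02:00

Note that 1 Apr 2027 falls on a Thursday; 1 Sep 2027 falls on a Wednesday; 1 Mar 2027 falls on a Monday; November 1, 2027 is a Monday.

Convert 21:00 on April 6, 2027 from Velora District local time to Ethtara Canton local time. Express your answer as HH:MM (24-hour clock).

1 April 2027 is a Thursday, so the first Friday is April 2 and the second is April 9.
1 September 2027 is a Wednesday, so the first Friday is September 3 and the fourth is September 24.
Daylight saving runs 9 April – 24 September; April 6, 2027 is outside that window, so Velora District is on standard time at UTC+01:00.
21:00 Velora District − 1h = 20:00 UTC.
1 March 2027 is a Monday, so the first Sunday is March 7 and the second is March 14.
1 November 2027 is a Monday, so Mondays fall on 1, 8, 15, 22, 29; the last is November 29.
At the standard offset (UTC+09:30), 20:00 UTC + 9h30m = 05:30 Ethtara Canton standard time (rolling into the next day, 7 April 2027).
Daylight saving runs 14 March – 29 November; the standard-time date in Ethtara Canton, April 7, 2027, is inside that window, so Ethtara Canton is at UTC+10:30.
20:00 UTC + 10h30m = 06:30 Ethtara Canton (rolling into the next day, 7 April 2027).

06:30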